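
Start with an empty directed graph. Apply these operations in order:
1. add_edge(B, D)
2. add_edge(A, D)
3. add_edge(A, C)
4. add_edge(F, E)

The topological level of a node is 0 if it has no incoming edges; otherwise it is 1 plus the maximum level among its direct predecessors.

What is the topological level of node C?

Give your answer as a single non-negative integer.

Op 1: add_edge(B, D). Edges now: 1
Op 2: add_edge(A, D). Edges now: 2
Op 3: add_edge(A, C). Edges now: 3
Op 4: add_edge(F, E). Edges now: 4
Compute levels (Kahn BFS):
  sources (in-degree 0): A, B, F
  process A: level=0
    A->C: in-degree(C)=0, level(C)=1, enqueue
    A->D: in-degree(D)=1, level(D)>=1
  process B: level=0
    B->D: in-degree(D)=0, level(D)=1, enqueue
  process F: level=0
    F->E: in-degree(E)=0, level(E)=1, enqueue
  process C: level=1
  process D: level=1
  process E: level=1
All levels: A:0, B:0, C:1, D:1, E:1, F:0
level(C) = 1

Answer: 1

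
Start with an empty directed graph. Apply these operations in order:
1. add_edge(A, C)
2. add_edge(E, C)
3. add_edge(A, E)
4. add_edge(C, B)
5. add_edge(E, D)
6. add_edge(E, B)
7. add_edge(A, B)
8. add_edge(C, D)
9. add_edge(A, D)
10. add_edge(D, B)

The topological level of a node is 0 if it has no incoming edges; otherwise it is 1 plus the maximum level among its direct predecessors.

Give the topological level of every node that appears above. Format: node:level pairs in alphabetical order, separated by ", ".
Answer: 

Answer: A:0, B:4, C:2, D:3, E:1

Derivation:
Op 1: add_edge(A, C). Edges now: 1
Op 2: add_edge(E, C). Edges now: 2
Op 3: add_edge(A, E). Edges now: 3
Op 4: add_edge(C, B). Edges now: 4
Op 5: add_edge(E, D). Edges now: 5
Op 6: add_edge(E, B). Edges now: 6
Op 7: add_edge(A, B). Edges now: 7
Op 8: add_edge(C, D). Edges now: 8
Op 9: add_edge(A, D). Edges now: 9
Op 10: add_edge(D, B). Edges now: 10
Compute levels (Kahn BFS):
  sources (in-degree 0): A
  process A: level=0
    A->B: in-degree(B)=3, level(B)>=1
    A->C: in-degree(C)=1, level(C)>=1
    A->D: in-degree(D)=2, level(D)>=1
    A->E: in-degree(E)=0, level(E)=1, enqueue
  process E: level=1
    E->B: in-degree(B)=2, level(B)>=2
    E->C: in-degree(C)=0, level(C)=2, enqueue
    E->D: in-degree(D)=1, level(D)>=2
  process C: level=2
    C->B: in-degree(B)=1, level(B)>=3
    C->D: in-degree(D)=0, level(D)=3, enqueue
  process D: level=3
    D->B: in-degree(B)=0, level(B)=4, enqueue
  process B: level=4
All levels: A:0, B:4, C:2, D:3, E:1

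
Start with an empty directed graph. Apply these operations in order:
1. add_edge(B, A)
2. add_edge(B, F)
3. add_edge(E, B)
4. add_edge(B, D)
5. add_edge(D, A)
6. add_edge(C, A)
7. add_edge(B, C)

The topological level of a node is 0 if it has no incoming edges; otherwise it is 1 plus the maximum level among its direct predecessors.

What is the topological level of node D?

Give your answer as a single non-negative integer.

Op 1: add_edge(B, A). Edges now: 1
Op 2: add_edge(B, F). Edges now: 2
Op 3: add_edge(E, B). Edges now: 3
Op 4: add_edge(B, D). Edges now: 4
Op 5: add_edge(D, A). Edges now: 5
Op 6: add_edge(C, A). Edges now: 6
Op 7: add_edge(B, C). Edges now: 7
Compute levels (Kahn BFS):
  sources (in-degree 0): E
  process E: level=0
    E->B: in-degree(B)=0, level(B)=1, enqueue
  process B: level=1
    B->A: in-degree(A)=2, level(A)>=2
    B->C: in-degree(C)=0, level(C)=2, enqueue
    B->D: in-degree(D)=0, level(D)=2, enqueue
    B->F: in-degree(F)=0, level(F)=2, enqueue
  process C: level=2
    C->A: in-degree(A)=1, level(A)>=3
  process D: level=2
    D->A: in-degree(A)=0, level(A)=3, enqueue
  process F: level=2
  process A: level=3
All levels: A:3, B:1, C:2, D:2, E:0, F:2
level(D) = 2

Answer: 2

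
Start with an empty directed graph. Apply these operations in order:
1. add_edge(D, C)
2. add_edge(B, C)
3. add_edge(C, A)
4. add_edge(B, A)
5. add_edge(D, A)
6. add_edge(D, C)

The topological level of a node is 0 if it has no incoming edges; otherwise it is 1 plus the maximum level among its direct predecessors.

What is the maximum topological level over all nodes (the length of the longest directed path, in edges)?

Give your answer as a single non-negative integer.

Answer: 2

Derivation:
Op 1: add_edge(D, C). Edges now: 1
Op 2: add_edge(B, C). Edges now: 2
Op 3: add_edge(C, A). Edges now: 3
Op 4: add_edge(B, A). Edges now: 4
Op 5: add_edge(D, A). Edges now: 5
Op 6: add_edge(D, C) (duplicate, no change). Edges now: 5
Compute levels (Kahn BFS):
  sources (in-degree 0): B, D
  process B: level=0
    B->A: in-degree(A)=2, level(A)>=1
    B->C: in-degree(C)=1, level(C)>=1
  process D: level=0
    D->A: in-degree(A)=1, level(A)>=1
    D->C: in-degree(C)=0, level(C)=1, enqueue
  process C: level=1
    C->A: in-degree(A)=0, level(A)=2, enqueue
  process A: level=2
All levels: A:2, B:0, C:1, D:0
max level = 2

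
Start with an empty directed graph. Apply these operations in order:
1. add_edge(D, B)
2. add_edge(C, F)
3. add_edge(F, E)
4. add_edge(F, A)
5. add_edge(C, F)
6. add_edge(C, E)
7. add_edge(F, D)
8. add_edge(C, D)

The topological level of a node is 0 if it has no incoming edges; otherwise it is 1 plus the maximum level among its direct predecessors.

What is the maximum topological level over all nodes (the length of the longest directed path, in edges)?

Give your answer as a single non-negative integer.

Op 1: add_edge(D, B). Edges now: 1
Op 2: add_edge(C, F). Edges now: 2
Op 3: add_edge(F, E). Edges now: 3
Op 4: add_edge(F, A). Edges now: 4
Op 5: add_edge(C, F) (duplicate, no change). Edges now: 4
Op 6: add_edge(C, E). Edges now: 5
Op 7: add_edge(F, D). Edges now: 6
Op 8: add_edge(C, D). Edges now: 7
Compute levels (Kahn BFS):
  sources (in-degree 0): C
  process C: level=0
    C->D: in-degree(D)=1, level(D)>=1
    C->E: in-degree(E)=1, level(E)>=1
    C->F: in-degree(F)=0, level(F)=1, enqueue
  process F: level=1
    F->A: in-degree(A)=0, level(A)=2, enqueue
    F->D: in-degree(D)=0, level(D)=2, enqueue
    F->E: in-degree(E)=0, level(E)=2, enqueue
  process A: level=2
  process D: level=2
    D->B: in-degree(B)=0, level(B)=3, enqueue
  process E: level=2
  process B: level=3
All levels: A:2, B:3, C:0, D:2, E:2, F:1
max level = 3

Answer: 3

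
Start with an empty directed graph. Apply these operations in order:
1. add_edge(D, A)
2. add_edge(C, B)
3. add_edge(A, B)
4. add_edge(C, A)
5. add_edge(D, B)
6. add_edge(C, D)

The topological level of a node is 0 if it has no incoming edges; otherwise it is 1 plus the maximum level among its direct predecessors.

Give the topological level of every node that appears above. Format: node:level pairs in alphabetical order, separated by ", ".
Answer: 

Op 1: add_edge(D, A). Edges now: 1
Op 2: add_edge(C, B). Edges now: 2
Op 3: add_edge(A, B). Edges now: 3
Op 4: add_edge(C, A). Edges now: 4
Op 5: add_edge(D, B). Edges now: 5
Op 6: add_edge(C, D). Edges now: 6
Compute levels (Kahn BFS):
  sources (in-degree 0): C
  process C: level=0
    C->A: in-degree(A)=1, level(A)>=1
    C->B: in-degree(B)=2, level(B)>=1
    C->D: in-degree(D)=0, level(D)=1, enqueue
  process D: level=1
    D->A: in-degree(A)=0, level(A)=2, enqueue
    D->B: in-degree(B)=1, level(B)>=2
  process A: level=2
    A->B: in-degree(B)=0, level(B)=3, enqueue
  process B: level=3
All levels: A:2, B:3, C:0, D:1

Answer: A:2, B:3, C:0, D:1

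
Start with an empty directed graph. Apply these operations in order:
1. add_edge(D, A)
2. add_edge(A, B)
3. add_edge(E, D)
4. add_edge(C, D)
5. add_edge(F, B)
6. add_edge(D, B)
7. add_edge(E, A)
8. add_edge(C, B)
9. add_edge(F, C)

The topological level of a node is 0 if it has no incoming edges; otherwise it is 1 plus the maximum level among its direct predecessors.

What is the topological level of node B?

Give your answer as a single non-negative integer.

Answer: 4

Derivation:
Op 1: add_edge(D, A). Edges now: 1
Op 2: add_edge(A, B). Edges now: 2
Op 3: add_edge(E, D). Edges now: 3
Op 4: add_edge(C, D). Edges now: 4
Op 5: add_edge(F, B). Edges now: 5
Op 6: add_edge(D, B). Edges now: 6
Op 7: add_edge(E, A). Edges now: 7
Op 8: add_edge(C, B). Edges now: 8
Op 9: add_edge(F, C). Edges now: 9
Compute levels (Kahn BFS):
  sources (in-degree 0): E, F
  process E: level=0
    E->A: in-degree(A)=1, level(A)>=1
    E->D: in-degree(D)=1, level(D)>=1
  process F: level=0
    F->B: in-degree(B)=3, level(B)>=1
    F->C: in-degree(C)=0, level(C)=1, enqueue
  process C: level=1
    C->B: in-degree(B)=2, level(B)>=2
    C->D: in-degree(D)=0, level(D)=2, enqueue
  process D: level=2
    D->A: in-degree(A)=0, level(A)=3, enqueue
    D->B: in-degree(B)=1, level(B)>=3
  process A: level=3
    A->B: in-degree(B)=0, level(B)=4, enqueue
  process B: level=4
All levels: A:3, B:4, C:1, D:2, E:0, F:0
level(B) = 4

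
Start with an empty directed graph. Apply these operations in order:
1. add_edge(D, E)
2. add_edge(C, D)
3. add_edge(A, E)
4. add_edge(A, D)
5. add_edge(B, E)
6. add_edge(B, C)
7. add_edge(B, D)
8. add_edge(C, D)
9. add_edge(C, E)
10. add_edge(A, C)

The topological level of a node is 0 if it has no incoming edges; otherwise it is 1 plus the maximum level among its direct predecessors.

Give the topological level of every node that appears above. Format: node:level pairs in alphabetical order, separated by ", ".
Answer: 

Answer: A:0, B:0, C:1, D:2, E:3

Derivation:
Op 1: add_edge(D, E). Edges now: 1
Op 2: add_edge(C, D). Edges now: 2
Op 3: add_edge(A, E). Edges now: 3
Op 4: add_edge(A, D). Edges now: 4
Op 5: add_edge(B, E). Edges now: 5
Op 6: add_edge(B, C). Edges now: 6
Op 7: add_edge(B, D). Edges now: 7
Op 8: add_edge(C, D) (duplicate, no change). Edges now: 7
Op 9: add_edge(C, E). Edges now: 8
Op 10: add_edge(A, C). Edges now: 9
Compute levels (Kahn BFS):
  sources (in-degree 0): A, B
  process A: level=0
    A->C: in-degree(C)=1, level(C)>=1
    A->D: in-degree(D)=2, level(D)>=1
    A->E: in-degree(E)=3, level(E)>=1
  process B: level=0
    B->C: in-degree(C)=0, level(C)=1, enqueue
    B->D: in-degree(D)=1, level(D)>=1
    B->E: in-degree(E)=2, level(E)>=1
  process C: level=1
    C->D: in-degree(D)=0, level(D)=2, enqueue
    C->E: in-degree(E)=1, level(E)>=2
  process D: level=2
    D->E: in-degree(E)=0, level(E)=3, enqueue
  process E: level=3
All levels: A:0, B:0, C:1, D:2, E:3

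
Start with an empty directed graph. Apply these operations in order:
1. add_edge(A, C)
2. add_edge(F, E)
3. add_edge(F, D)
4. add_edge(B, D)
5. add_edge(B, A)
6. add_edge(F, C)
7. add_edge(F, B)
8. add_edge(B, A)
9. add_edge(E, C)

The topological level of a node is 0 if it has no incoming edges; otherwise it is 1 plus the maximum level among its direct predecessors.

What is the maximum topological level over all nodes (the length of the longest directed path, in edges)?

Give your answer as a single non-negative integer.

Answer: 3

Derivation:
Op 1: add_edge(A, C). Edges now: 1
Op 2: add_edge(F, E). Edges now: 2
Op 3: add_edge(F, D). Edges now: 3
Op 4: add_edge(B, D). Edges now: 4
Op 5: add_edge(B, A). Edges now: 5
Op 6: add_edge(F, C). Edges now: 6
Op 7: add_edge(F, B). Edges now: 7
Op 8: add_edge(B, A) (duplicate, no change). Edges now: 7
Op 9: add_edge(E, C). Edges now: 8
Compute levels (Kahn BFS):
  sources (in-degree 0): F
  process F: level=0
    F->B: in-degree(B)=0, level(B)=1, enqueue
    F->C: in-degree(C)=2, level(C)>=1
    F->D: in-degree(D)=1, level(D)>=1
    F->E: in-degree(E)=0, level(E)=1, enqueue
  process B: level=1
    B->A: in-degree(A)=0, level(A)=2, enqueue
    B->D: in-degree(D)=0, level(D)=2, enqueue
  process E: level=1
    E->C: in-degree(C)=1, level(C)>=2
  process A: level=2
    A->C: in-degree(C)=0, level(C)=3, enqueue
  process D: level=2
  process C: level=3
All levels: A:2, B:1, C:3, D:2, E:1, F:0
max level = 3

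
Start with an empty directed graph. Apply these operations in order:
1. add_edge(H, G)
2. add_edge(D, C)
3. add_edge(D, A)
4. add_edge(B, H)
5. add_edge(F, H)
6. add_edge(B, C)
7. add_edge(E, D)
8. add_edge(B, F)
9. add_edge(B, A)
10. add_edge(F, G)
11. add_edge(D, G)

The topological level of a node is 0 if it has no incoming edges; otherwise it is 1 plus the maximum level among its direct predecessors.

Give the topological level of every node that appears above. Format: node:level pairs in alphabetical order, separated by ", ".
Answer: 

Answer: A:2, B:0, C:2, D:1, E:0, F:1, G:3, H:2

Derivation:
Op 1: add_edge(H, G). Edges now: 1
Op 2: add_edge(D, C). Edges now: 2
Op 3: add_edge(D, A). Edges now: 3
Op 4: add_edge(B, H). Edges now: 4
Op 5: add_edge(F, H). Edges now: 5
Op 6: add_edge(B, C). Edges now: 6
Op 7: add_edge(E, D). Edges now: 7
Op 8: add_edge(B, F). Edges now: 8
Op 9: add_edge(B, A). Edges now: 9
Op 10: add_edge(F, G). Edges now: 10
Op 11: add_edge(D, G). Edges now: 11
Compute levels (Kahn BFS):
  sources (in-degree 0): B, E
  process B: level=0
    B->A: in-degree(A)=1, level(A)>=1
    B->C: in-degree(C)=1, level(C)>=1
    B->F: in-degree(F)=0, level(F)=1, enqueue
    B->H: in-degree(H)=1, level(H)>=1
  process E: level=0
    E->D: in-degree(D)=0, level(D)=1, enqueue
  process F: level=1
    F->G: in-degree(G)=2, level(G)>=2
    F->H: in-degree(H)=0, level(H)=2, enqueue
  process D: level=1
    D->A: in-degree(A)=0, level(A)=2, enqueue
    D->C: in-degree(C)=0, level(C)=2, enqueue
    D->G: in-degree(G)=1, level(G)>=2
  process H: level=2
    H->G: in-degree(G)=0, level(G)=3, enqueue
  process A: level=2
  process C: level=2
  process G: level=3
All levels: A:2, B:0, C:2, D:1, E:0, F:1, G:3, H:2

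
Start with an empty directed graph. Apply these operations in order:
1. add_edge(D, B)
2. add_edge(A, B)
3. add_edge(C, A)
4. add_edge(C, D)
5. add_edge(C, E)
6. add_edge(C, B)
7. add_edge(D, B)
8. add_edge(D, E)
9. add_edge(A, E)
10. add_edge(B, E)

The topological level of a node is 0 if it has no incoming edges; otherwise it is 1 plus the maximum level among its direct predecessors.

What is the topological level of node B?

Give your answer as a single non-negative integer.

Op 1: add_edge(D, B). Edges now: 1
Op 2: add_edge(A, B). Edges now: 2
Op 3: add_edge(C, A). Edges now: 3
Op 4: add_edge(C, D). Edges now: 4
Op 5: add_edge(C, E). Edges now: 5
Op 6: add_edge(C, B). Edges now: 6
Op 7: add_edge(D, B) (duplicate, no change). Edges now: 6
Op 8: add_edge(D, E). Edges now: 7
Op 9: add_edge(A, E). Edges now: 8
Op 10: add_edge(B, E). Edges now: 9
Compute levels (Kahn BFS):
  sources (in-degree 0): C
  process C: level=0
    C->A: in-degree(A)=0, level(A)=1, enqueue
    C->B: in-degree(B)=2, level(B)>=1
    C->D: in-degree(D)=0, level(D)=1, enqueue
    C->E: in-degree(E)=3, level(E)>=1
  process A: level=1
    A->B: in-degree(B)=1, level(B)>=2
    A->E: in-degree(E)=2, level(E)>=2
  process D: level=1
    D->B: in-degree(B)=0, level(B)=2, enqueue
    D->E: in-degree(E)=1, level(E)>=2
  process B: level=2
    B->E: in-degree(E)=0, level(E)=3, enqueue
  process E: level=3
All levels: A:1, B:2, C:0, D:1, E:3
level(B) = 2

Answer: 2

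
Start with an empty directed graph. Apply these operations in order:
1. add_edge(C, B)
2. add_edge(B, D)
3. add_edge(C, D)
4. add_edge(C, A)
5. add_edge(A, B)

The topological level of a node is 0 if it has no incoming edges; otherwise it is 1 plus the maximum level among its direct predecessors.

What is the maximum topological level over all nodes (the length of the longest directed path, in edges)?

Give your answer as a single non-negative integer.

Op 1: add_edge(C, B). Edges now: 1
Op 2: add_edge(B, D). Edges now: 2
Op 3: add_edge(C, D). Edges now: 3
Op 4: add_edge(C, A). Edges now: 4
Op 5: add_edge(A, B). Edges now: 5
Compute levels (Kahn BFS):
  sources (in-degree 0): C
  process C: level=0
    C->A: in-degree(A)=0, level(A)=1, enqueue
    C->B: in-degree(B)=1, level(B)>=1
    C->D: in-degree(D)=1, level(D)>=1
  process A: level=1
    A->B: in-degree(B)=0, level(B)=2, enqueue
  process B: level=2
    B->D: in-degree(D)=0, level(D)=3, enqueue
  process D: level=3
All levels: A:1, B:2, C:0, D:3
max level = 3

Answer: 3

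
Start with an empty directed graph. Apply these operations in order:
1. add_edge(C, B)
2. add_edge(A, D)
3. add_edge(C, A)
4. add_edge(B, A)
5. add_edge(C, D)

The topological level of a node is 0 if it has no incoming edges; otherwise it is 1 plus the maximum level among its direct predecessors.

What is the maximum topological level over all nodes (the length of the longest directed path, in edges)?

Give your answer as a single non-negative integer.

Op 1: add_edge(C, B). Edges now: 1
Op 2: add_edge(A, D). Edges now: 2
Op 3: add_edge(C, A). Edges now: 3
Op 4: add_edge(B, A). Edges now: 4
Op 5: add_edge(C, D). Edges now: 5
Compute levels (Kahn BFS):
  sources (in-degree 0): C
  process C: level=0
    C->A: in-degree(A)=1, level(A)>=1
    C->B: in-degree(B)=0, level(B)=1, enqueue
    C->D: in-degree(D)=1, level(D)>=1
  process B: level=1
    B->A: in-degree(A)=0, level(A)=2, enqueue
  process A: level=2
    A->D: in-degree(D)=0, level(D)=3, enqueue
  process D: level=3
All levels: A:2, B:1, C:0, D:3
max level = 3

Answer: 3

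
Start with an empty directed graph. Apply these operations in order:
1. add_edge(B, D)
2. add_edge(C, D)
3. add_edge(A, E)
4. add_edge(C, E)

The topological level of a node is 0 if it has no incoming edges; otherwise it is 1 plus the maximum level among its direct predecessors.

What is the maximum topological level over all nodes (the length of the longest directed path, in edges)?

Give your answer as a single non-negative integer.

Answer: 1

Derivation:
Op 1: add_edge(B, D). Edges now: 1
Op 2: add_edge(C, D). Edges now: 2
Op 3: add_edge(A, E). Edges now: 3
Op 4: add_edge(C, E). Edges now: 4
Compute levels (Kahn BFS):
  sources (in-degree 0): A, B, C
  process A: level=0
    A->E: in-degree(E)=1, level(E)>=1
  process B: level=0
    B->D: in-degree(D)=1, level(D)>=1
  process C: level=0
    C->D: in-degree(D)=0, level(D)=1, enqueue
    C->E: in-degree(E)=0, level(E)=1, enqueue
  process D: level=1
  process E: level=1
All levels: A:0, B:0, C:0, D:1, E:1
max level = 1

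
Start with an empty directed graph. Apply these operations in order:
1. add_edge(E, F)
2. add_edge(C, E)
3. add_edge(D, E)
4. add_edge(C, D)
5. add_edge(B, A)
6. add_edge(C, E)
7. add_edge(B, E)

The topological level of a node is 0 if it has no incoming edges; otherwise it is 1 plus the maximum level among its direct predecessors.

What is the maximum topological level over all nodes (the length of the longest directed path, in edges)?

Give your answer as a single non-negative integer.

Answer: 3

Derivation:
Op 1: add_edge(E, F). Edges now: 1
Op 2: add_edge(C, E). Edges now: 2
Op 3: add_edge(D, E). Edges now: 3
Op 4: add_edge(C, D). Edges now: 4
Op 5: add_edge(B, A). Edges now: 5
Op 6: add_edge(C, E) (duplicate, no change). Edges now: 5
Op 7: add_edge(B, E). Edges now: 6
Compute levels (Kahn BFS):
  sources (in-degree 0): B, C
  process B: level=0
    B->A: in-degree(A)=0, level(A)=1, enqueue
    B->E: in-degree(E)=2, level(E)>=1
  process C: level=0
    C->D: in-degree(D)=0, level(D)=1, enqueue
    C->E: in-degree(E)=1, level(E)>=1
  process A: level=1
  process D: level=1
    D->E: in-degree(E)=0, level(E)=2, enqueue
  process E: level=2
    E->F: in-degree(F)=0, level(F)=3, enqueue
  process F: level=3
All levels: A:1, B:0, C:0, D:1, E:2, F:3
max level = 3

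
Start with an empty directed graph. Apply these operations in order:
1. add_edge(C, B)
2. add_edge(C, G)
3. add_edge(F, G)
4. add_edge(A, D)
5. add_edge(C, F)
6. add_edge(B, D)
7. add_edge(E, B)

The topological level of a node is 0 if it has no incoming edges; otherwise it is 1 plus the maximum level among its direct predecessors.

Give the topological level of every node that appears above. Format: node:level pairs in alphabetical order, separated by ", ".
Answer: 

Op 1: add_edge(C, B). Edges now: 1
Op 2: add_edge(C, G). Edges now: 2
Op 3: add_edge(F, G). Edges now: 3
Op 4: add_edge(A, D). Edges now: 4
Op 5: add_edge(C, F). Edges now: 5
Op 6: add_edge(B, D). Edges now: 6
Op 7: add_edge(E, B). Edges now: 7
Compute levels (Kahn BFS):
  sources (in-degree 0): A, C, E
  process A: level=0
    A->D: in-degree(D)=1, level(D)>=1
  process C: level=0
    C->B: in-degree(B)=1, level(B)>=1
    C->F: in-degree(F)=0, level(F)=1, enqueue
    C->G: in-degree(G)=1, level(G)>=1
  process E: level=0
    E->B: in-degree(B)=0, level(B)=1, enqueue
  process F: level=1
    F->G: in-degree(G)=0, level(G)=2, enqueue
  process B: level=1
    B->D: in-degree(D)=0, level(D)=2, enqueue
  process G: level=2
  process D: level=2
All levels: A:0, B:1, C:0, D:2, E:0, F:1, G:2

Answer: A:0, B:1, C:0, D:2, E:0, F:1, G:2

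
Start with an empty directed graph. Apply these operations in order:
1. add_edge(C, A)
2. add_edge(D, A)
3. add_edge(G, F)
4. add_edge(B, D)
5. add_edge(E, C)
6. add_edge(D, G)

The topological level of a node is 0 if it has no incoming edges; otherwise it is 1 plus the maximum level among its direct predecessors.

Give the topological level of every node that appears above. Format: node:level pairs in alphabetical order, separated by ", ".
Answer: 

Answer: A:2, B:0, C:1, D:1, E:0, F:3, G:2

Derivation:
Op 1: add_edge(C, A). Edges now: 1
Op 2: add_edge(D, A). Edges now: 2
Op 3: add_edge(G, F). Edges now: 3
Op 4: add_edge(B, D). Edges now: 4
Op 5: add_edge(E, C). Edges now: 5
Op 6: add_edge(D, G). Edges now: 6
Compute levels (Kahn BFS):
  sources (in-degree 0): B, E
  process B: level=0
    B->D: in-degree(D)=0, level(D)=1, enqueue
  process E: level=0
    E->C: in-degree(C)=0, level(C)=1, enqueue
  process D: level=1
    D->A: in-degree(A)=1, level(A)>=2
    D->G: in-degree(G)=0, level(G)=2, enqueue
  process C: level=1
    C->A: in-degree(A)=0, level(A)=2, enqueue
  process G: level=2
    G->F: in-degree(F)=0, level(F)=3, enqueue
  process A: level=2
  process F: level=3
All levels: A:2, B:0, C:1, D:1, E:0, F:3, G:2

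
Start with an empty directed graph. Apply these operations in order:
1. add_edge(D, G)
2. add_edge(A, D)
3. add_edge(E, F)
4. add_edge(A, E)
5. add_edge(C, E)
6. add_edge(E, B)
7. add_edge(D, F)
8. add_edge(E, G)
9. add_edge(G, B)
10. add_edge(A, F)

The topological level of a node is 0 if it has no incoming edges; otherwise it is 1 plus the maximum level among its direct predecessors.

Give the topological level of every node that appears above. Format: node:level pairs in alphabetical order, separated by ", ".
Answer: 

Op 1: add_edge(D, G). Edges now: 1
Op 2: add_edge(A, D). Edges now: 2
Op 3: add_edge(E, F). Edges now: 3
Op 4: add_edge(A, E). Edges now: 4
Op 5: add_edge(C, E). Edges now: 5
Op 6: add_edge(E, B). Edges now: 6
Op 7: add_edge(D, F). Edges now: 7
Op 8: add_edge(E, G). Edges now: 8
Op 9: add_edge(G, B). Edges now: 9
Op 10: add_edge(A, F). Edges now: 10
Compute levels (Kahn BFS):
  sources (in-degree 0): A, C
  process A: level=0
    A->D: in-degree(D)=0, level(D)=1, enqueue
    A->E: in-degree(E)=1, level(E)>=1
    A->F: in-degree(F)=2, level(F)>=1
  process C: level=0
    C->E: in-degree(E)=0, level(E)=1, enqueue
  process D: level=1
    D->F: in-degree(F)=1, level(F)>=2
    D->G: in-degree(G)=1, level(G)>=2
  process E: level=1
    E->B: in-degree(B)=1, level(B)>=2
    E->F: in-degree(F)=0, level(F)=2, enqueue
    E->G: in-degree(G)=0, level(G)=2, enqueue
  process F: level=2
  process G: level=2
    G->B: in-degree(B)=0, level(B)=3, enqueue
  process B: level=3
All levels: A:0, B:3, C:0, D:1, E:1, F:2, G:2

Answer: A:0, B:3, C:0, D:1, E:1, F:2, G:2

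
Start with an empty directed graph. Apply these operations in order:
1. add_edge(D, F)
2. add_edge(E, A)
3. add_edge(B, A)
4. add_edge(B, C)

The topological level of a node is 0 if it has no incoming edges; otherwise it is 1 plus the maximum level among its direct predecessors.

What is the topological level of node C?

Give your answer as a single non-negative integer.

Answer: 1

Derivation:
Op 1: add_edge(D, F). Edges now: 1
Op 2: add_edge(E, A). Edges now: 2
Op 3: add_edge(B, A). Edges now: 3
Op 4: add_edge(B, C). Edges now: 4
Compute levels (Kahn BFS):
  sources (in-degree 0): B, D, E
  process B: level=0
    B->A: in-degree(A)=1, level(A)>=1
    B->C: in-degree(C)=0, level(C)=1, enqueue
  process D: level=0
    D->F: in-degree(F)=0, level(F)=1, enqueue
  process E: level=0
    E->A: in-degree(A)=0, level(A)=1, enqueue
  process C: level=1
  process F: level=1
  process A: level=1
All levels: A:1, B:0, C:1, D:0, E:0, F:1
level(C) = 1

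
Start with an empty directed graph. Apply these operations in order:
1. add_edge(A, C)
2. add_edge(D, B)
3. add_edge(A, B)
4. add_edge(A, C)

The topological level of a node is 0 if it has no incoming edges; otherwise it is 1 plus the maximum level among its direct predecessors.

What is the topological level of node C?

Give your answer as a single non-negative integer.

Op 1: add_edge(A, C). Edges now: 1
Op 2: add_edge(D, B). Edges now: 2
Op 3: add_edge(A, B). Edges now: 3
Op 4: add_edge(A, C) (duplicate, no change). Edges now: 3
Compute levels (Kahn BFS):
  sources (in-degree 0): A, D
  process A: level=0
    A->B: in-degree(B)=1, level(B)>=1
    A->C: in-degree(C)=0, level(C)=1, enqueue
  process D: level=0
    D->B: in-degree(B)=0, level(B)=1, enqueue
  process C: level=1
  process B: level=1
All levels: A:0, B:1, C:1, D:0
level(C) = 1

Answer: 1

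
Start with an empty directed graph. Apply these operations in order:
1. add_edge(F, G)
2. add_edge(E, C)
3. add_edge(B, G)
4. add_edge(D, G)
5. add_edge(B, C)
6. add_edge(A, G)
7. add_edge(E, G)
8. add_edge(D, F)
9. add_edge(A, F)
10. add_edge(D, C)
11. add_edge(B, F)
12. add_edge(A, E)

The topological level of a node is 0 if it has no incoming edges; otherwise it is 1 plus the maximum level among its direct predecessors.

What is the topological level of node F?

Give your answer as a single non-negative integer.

Answer: 1

Derivation:
Op 1: add_edge(F, G). Edges now: 1
Op 2: add_edge(E, C). Edges now: 2
Op 3: add_edge(B, G). Edges now: 3
Op 4: add_edge(D, G). Edges now: 4
Op 5: add_edge(B, C). Edges now: 5
Op 6: add_edge(A, G). Edges now: 6
Op 7: add_edge(E, G). Edges now: 7
Op 8: add_edge(D, F). Edges now: 8
Op 9: add_edge(A, F). Edges now: 9
Op 10: add_edge(D, C). Edges now: 10
Op 11: add_edge(B, F). Edges now: 11
Op 12: add_edge(A, E). Edges now: 12
Compute levels (Kahn BFS):
  sources (in-degree 0): A, B, D
  process A: level=0
    A->E: in-degree(E)=0, level(E)=1, enqueue
    A->F: in-degree(F)=2, level(F)>=1
    A->G: in-degree(G)=4, level(G)>=1
  process B: level=0
    B->C: in-degree(C)=2, level(C)>=1
    B->F: in-degree(F)=1, level(F)>=1
    B->G: in-degree(G)=3, level(G)>=1
  process D: level=0
    D->C: in-degree(C)=1, level(C)>=1
    D->F: in-degree(F)=0, level(F)=1, enqueue
    D->G: in-degree(G)=2, level(G)>=1
  process E: level=1
    E->C: in-degree(C)=0, level(C)=2, enqueue
    E->G: in-degree(G)=1, level(G)>=2
  process F: level=1
    F->G: in-degree(G)=0, level(G)=2, enqueue
  process C: level=2
  process G: level=2
All levels: A:0, B:0, C:2, D:0, E:1, F:1, G:2
level(F) = 1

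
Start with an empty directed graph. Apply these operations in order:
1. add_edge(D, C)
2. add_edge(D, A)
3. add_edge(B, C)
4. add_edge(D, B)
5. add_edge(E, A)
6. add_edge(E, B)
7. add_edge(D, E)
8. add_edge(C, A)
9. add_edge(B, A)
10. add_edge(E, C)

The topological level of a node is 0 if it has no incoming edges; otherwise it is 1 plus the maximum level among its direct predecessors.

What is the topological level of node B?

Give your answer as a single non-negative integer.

Answer: 2

Derivation:
Op 1: add_edge(D, C). Edges now: 1
Op 2: add_edge(D, A). Edges now: 2
Op 3: add_edge(B, C). Edges now: 3
Op 4: add_edge(D, B). Edges now: 4
Op 5: add_edge(E, A). Edges now: 5
Op 6: add_edge(E, B). Edges now: 6
Op 7: add_edge(D, E). Edges now: 7
Op 8: add_edge(C, A). Edges now: 8
Op 9: add_edge(B, A). Edges now: 9
Op 10: add_edge(E, C). Edges now: 10
Compute levels (Kahn BFS):
  sources (in-degree 0): D
  process D: level=0
    D->A: in-degree(A)=3, level(A)>=1
    D->B: in-degree(B)=1, level(B)>=1
    D->C: in-degree(C)=2, level(C)>=1
    D->E: in-degree(E)=0, level(E)=1, enqueue
  process E: level=1
    E->A: in-degree(A)=2, level(A)>=2
    E->B: in-degree(B)=0, level(B)=2, enqueue
    E->C: in-degree(C)=1, level(C)>=2
  process B: level=2
    B->A: in-degree(A)=1, level(A)>=3
    B->C: in-degree(C)=0, level(C)=3, enqueue
  process C: level=3
    C->A: in-degree(A)=0, level(A)=4, enqueue
  process A: level=4
All levels: A:4, B:2, C:3, D:0, E:1
level(B) = 2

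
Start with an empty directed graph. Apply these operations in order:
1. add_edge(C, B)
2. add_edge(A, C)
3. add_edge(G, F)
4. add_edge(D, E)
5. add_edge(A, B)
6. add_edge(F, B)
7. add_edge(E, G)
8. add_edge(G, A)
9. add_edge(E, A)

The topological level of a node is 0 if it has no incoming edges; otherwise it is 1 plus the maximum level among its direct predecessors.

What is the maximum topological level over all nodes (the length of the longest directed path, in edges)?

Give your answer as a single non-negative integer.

Answer: 5

Derivation:
Op 1: add_edge(C, B). Edges now: 1
Op 2: add_edge(A, C). Edges now: 2
Op 3: add_edge(G, F). Edges now: 3
Op 4: add_edge(D, E). Edges now: 4
Op 5: add_edge(A, B). Edges now: 5
Op 6: add_edge(F, B). Edges now: 6
Op 7: add_edge(E, G). Edges now: 7
Op 8: add_edge(G, A). Edges now: 8
Op 9: add_edge(E, A). Edges now: 9
Compute levels (Kahn BFS):
  sources (in-degree 0): D
  process D: level=0
    D->E: in-degree(E)=0, level(E)=1, enqueue
  process E: level=1
    E->A: in-degree(A)=1, level(A)>=2
    E->G: in-degree(G)=0, level(G)=2, enqueue
  process G: level=2
    G->A: in-degree(A)=0, level(A)=3, enqueue
    G->F: in-degree(F)=0, level(F)=3, enqueue
  process A: level=3
    A->B: in-degree(B)=2, level(B)>=4
    A->C: in-degree(C)=0, level(C)=4, enqueue
  process F: level=3
    F->B: in-degree(B)=1, level(B)>=4
  process C: level=4
    C->B: in-degree(B)=0, level(B)=5, enqueue
  process B: level=5
All levels: A:3, B:5, C:4, D:0, E:1, F:3, G:2
max level = 5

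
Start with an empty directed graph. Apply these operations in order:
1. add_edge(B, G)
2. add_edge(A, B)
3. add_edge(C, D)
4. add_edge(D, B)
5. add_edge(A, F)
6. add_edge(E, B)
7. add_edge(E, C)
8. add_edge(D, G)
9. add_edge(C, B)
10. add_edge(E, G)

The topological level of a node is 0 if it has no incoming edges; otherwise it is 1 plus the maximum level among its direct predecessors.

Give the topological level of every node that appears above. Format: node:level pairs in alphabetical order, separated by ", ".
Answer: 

Op 1: add_edge(B, G). Edges now: 1
Op 2: add_edge(A, B). Edges now: 2
Op 3: add_edge(C, D). Edges now: 3
Op 4: add_edge(D, B). Edges now: 4
Op 5: add_edge(A, F). Edges now: 5
Op 6: add_edge(E, B). Edges now: 6
Op 7: add_edge(E, C). Edges now: 7
Op 8: add_edge(D, G). Edges now: 8
Op 9: add_edge(C, B). Edges now: 9
Op 10: add_edge(E, G). Edges now: 10
Compute levels (Kahn BFS):
  sources (in-degree 0): A, E
  process A: level=0
    A->B: in-degree(B)=3, level(B)>=1
    A->F: in-degree(F)=0, level(F)=1, enqueue
  process E: level=0
    E->B: in-degree(B)=2, level(B)>=1
    E->C: in-degree(C)=0, level(C)=1, enqueue
    E->G: in-degree(G)=2, level(G)>=1
  process F: level=1
  process C: level=1
    C->B: in-degree(B)=1, level(B)>=2
    C->D: in-degree(D)=0, level(D)=2, enqueue
  process D: level=2
    D->B: in-degree(B)=0, level(B)=3, enqueue
    D->G: in-degree(G)=1, level(G)>=3
  process B: level=3
    B->G: in-degree(G)=0, level(G)=4, enqueue
  process G: level=4
All levels: A:0, B:3, C:1, D:2, E:0, F:1, G:4

Answer: A:0, B:3, C:1, D:2, E:0, F:1, G:4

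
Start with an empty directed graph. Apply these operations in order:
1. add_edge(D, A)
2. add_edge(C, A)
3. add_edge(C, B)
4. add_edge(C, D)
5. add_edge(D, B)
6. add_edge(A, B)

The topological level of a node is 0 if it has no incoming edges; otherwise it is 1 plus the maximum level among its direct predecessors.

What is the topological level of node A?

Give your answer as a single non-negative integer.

Op 1: add_edge(D, A). Edges now: 1
Op 2: add_edge(C, A). Edges now: 2
Op 3: add_edge(C, B). Edges now: 3
Op 4: add_edge(C, D). Edges now: 4
Op 5: add_edge(D, B). Edges now: 5
Op 6: add_edge(A, B). Edges now: 6
Compute levels (Kahn BFS):
  sources (in-degree 0): C
  process C: level=0
    C->A: in-degree(A)=1, level(A)>=1
    C->B: in-degree(B)=2, level(B)>=1
    C->D: in-degree(D)=0, level(D)=1, enqueue
  process D: level=1
    D->A: in-degree(A)=0, level(A)=2, enqueue
    D->B: in-degree(B)=1, level(B)>=2
  process A: level=2
    A->B: in-degree(B)=0, level(B)=3, enqueue
  process B: level=3
All levels: A:2, B:3, C:0, D:1
level(A) = 2

Answer: 2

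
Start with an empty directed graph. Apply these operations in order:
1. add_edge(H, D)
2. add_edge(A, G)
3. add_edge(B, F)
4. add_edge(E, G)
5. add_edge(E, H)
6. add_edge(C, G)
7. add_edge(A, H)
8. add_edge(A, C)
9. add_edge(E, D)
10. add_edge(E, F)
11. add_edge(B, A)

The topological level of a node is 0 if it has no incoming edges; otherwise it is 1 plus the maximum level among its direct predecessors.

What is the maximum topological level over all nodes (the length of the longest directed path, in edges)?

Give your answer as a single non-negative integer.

Answer: 3

Derivation:
Op 1: add_edge(H, D). Edges now: 1
Op 2: add_edge(A, G). Edges now: 2
Op 3: add_edge(B, F). Edges now: 3
Op 4: add_edge(E, G). Edges now: 4
Op 5: add_edge(E, H). Edges now: 5
Op 6: add_edge(C, G). Edges now: 6
Op 7: add_edge(A, H). Edges now: 7
Op 8: add_edge(A, C). Edges now: 8
Op 9: add_edge(E, D). Edges now: 9
Op 10: add_edge(E, F). Edges now: 10
Op 11: add_edge(B, A). Edges now: 11
Compute levels (Kahn BFS):
  sources (in-degree 0): B, E
  process B: level=0
    B->A: in-degree(A)=0, level(A)=1, enqueue
    B->F: in-degree(F)=1, level(F)>=1
  process E: level=0
    E->D: in-degree(D)=1, level(D)>=1
    E->F: in-degree(F)=0, level(F)=1, enqueue
    E->G: in-degree(G)=2, level(G)>=1
    E->H: in-degree(H)=1, level(H)>=1
  process A: level=1
    A->C: in-degree(C)=0, level(C)=2, enqueue
    A->G: in-degree(G)=1, level(G)>=2
    A->H: in-degree(H)=0, level(H)=2, enqueue
  process F: level=1
  process C: level=2
    C->G: in-degree(G)=0, level(G)=3, enqueue
  process H: level=2
    H->D: in-degree(D)=0, level(D)=3, enqueue
  process G: level=3
  process D: level=3
All levels: A:1, B:0, C:2, D:3, E:0, F:1, G:3, H:2
max level = 3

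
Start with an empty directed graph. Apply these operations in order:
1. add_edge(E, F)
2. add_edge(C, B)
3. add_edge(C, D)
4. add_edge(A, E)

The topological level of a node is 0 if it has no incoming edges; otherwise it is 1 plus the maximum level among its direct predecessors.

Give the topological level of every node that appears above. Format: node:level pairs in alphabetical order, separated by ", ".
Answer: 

Answer: A:0, B:1, C:0, D:1, E:1, F:2

Derivation:
Op 1: add_edge(E, F). Edges now: 1
Op 2: add_edge(C, B). Edges now: 2
Op 3: add_edge(C, D). Edges now: 3
Op 4: add_edge(A, E). Edges now: 4
Compute levels (Kahn BFS):
  sources (in-degree 0): A, C
  process A: level=0
    A->E: in-degree(E)=0, level(E)=1, enqueue
  process C: level=0
    C->B: in-degree(B)=0, level(B)=1, enqueue
    C->D: in-degree(D)=0, level(D)=1, enqueue
  process E: level=1
    E->F: in-degree(F)=0, level(F)=2, enqueue
  process B: level=1
  process D: level=1
  process F: level=2
All levels: A:0, B:1, C:0, D:1, E:1, F:2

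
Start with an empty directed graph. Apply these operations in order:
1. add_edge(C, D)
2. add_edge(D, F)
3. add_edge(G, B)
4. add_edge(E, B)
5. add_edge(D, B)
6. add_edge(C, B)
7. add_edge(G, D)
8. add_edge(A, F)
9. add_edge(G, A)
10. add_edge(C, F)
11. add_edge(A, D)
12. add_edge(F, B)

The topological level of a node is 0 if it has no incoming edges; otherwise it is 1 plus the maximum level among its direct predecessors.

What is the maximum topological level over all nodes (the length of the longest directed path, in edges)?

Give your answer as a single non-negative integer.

Op 1: add_edge(C, D). Edges now: 1
Op 2: add_edge(D, F). Edges now: 2
Op 3: add_edge(G, B). Edges now: 3
Op 4: add_edge(E, B). Edges now: 4
Op 5: add_edge(D, B). Edges now: 5
Op 6: add_edge(C, B). Edges now: 6
Op 7: add_edge(G, D). Edges now: 7
Op 8: add_edge(A, F). Edges now: 8
Op 9: add_edge(G, A). Edges now: 9
Op 10: add_edge(C, F). Edges now: 10
Op 11: add_edge(A, D). Edges now: 11
Op 12: add_edge(F, B). Edges now: 12
Compute levels (Kahn BFS):
  sources (in-degree 0): C, E, G
  process C: level=0
    C->B: in-degree(B)=4, level(B)>=1
    C->D: in-degree(D)=2, level(D)>=1
    C->F: in-degree(F)=2, level(F)>=1
  process E: level=0
    E->B: in-degree(B)=3, level(B)>=1
  process G: level=0
    G->A: in-degree(A)=0, level(A)=1, enqueue
    G->B: in-degree(B)=2, level(B)>=1
    G->D: in-degree(D)=1, level(D)>=1
  process A: level=1
    A->D: in-degree(D)=0, level(D)=2, enqueue
    A->F: in-degree(F)=1, level(F)>=2
  process D: level=2
    D->B: in-degree(B)=1, level(B)>=3
    D->F: in-degree(F)=0, level(F)=3, enqueue
  process F: level=3
    F->B: in-degree(B)=0, level(B)=4, enqueue
  process B: level=4
All levels: A:1, B:4, C:0, D:2, E:0, F:3, G:0
max level = 4

Answer: 4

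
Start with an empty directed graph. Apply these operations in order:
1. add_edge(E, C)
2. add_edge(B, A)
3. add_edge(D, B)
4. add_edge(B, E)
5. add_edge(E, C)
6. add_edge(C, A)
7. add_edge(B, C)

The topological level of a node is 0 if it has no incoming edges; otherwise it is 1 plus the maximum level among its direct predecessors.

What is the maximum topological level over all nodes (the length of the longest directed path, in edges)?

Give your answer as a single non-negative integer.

Answer: 4

Derivation:
Op 1: add_edge(E, C). Edges now: 1
Op 2: add_edge(B, A). Edges now: 2
Op 3: add_edge(D, B). Edges now: 3
Op 4: add_edge(B, E). Edges now: 4
Op 5: add_edge(E, C) (duplicate, no change). Edges now: 4
Op 6: add_edge(C, A). Edges now: 5
Op 7: add_edge(B, C). Edges now: 6
Compute levels (Kahn BFS):
  sources (in-degree 0): D
  process D: level=0
    D->B: in-degree(B)=0, level(B)=1, enqueue
  process B: level=1
    B->A: in-degree(A)=1, level(A)>=2
    B->C: in-degree(C)=1, level(C)>=2
    B->E: in-degree(E)=0, level(E)=2, enqueue
  process E: level=2
    E->C: in-degree(C)=0, level(C)=3, enqueue
  process C: level=3
    C->A: in-degree(A)=0, level(A)=4, enqueue
  process A: level=4
All levels: A:4, B:1, C:3, D:0, E:2
max level = 4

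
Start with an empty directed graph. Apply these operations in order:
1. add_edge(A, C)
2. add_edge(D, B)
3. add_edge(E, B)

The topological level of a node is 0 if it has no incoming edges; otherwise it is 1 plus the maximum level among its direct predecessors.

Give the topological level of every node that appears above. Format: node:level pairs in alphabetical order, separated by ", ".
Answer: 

Op 1: add_edge(A, C). Edges now: 1
Op 2: add_edge(D, B). Edges now: 2
Op 3: add_edge(E, B). Edges now: 3
Compute levels (Kahn BFS):
  sources (in-degree 0): A, D, E
  process A: level=0
    A->C: in-degree(C)=0, level(C)=1, enqueue
  process D: level=0
    D->B: in-degree(B)=1, level(B)>=1
  process E: level=0
    E->B: in-degree(B)=0, level(B)=1, enqueue
  process C: level=1
  process B: level=1
All levels: A:0, B:1, C:1, D:0, E:0

Answer: A:0, B:1, C:1, D:0, E:0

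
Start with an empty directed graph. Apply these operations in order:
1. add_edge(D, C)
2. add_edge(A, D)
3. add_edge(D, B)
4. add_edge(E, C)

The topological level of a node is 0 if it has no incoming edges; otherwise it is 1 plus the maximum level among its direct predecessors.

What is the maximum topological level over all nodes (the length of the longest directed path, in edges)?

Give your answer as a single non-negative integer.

Op 1: add_edge(D, C). Edges now: 1
Op 2: add_edge(A, D). Edges now: 2
Op 3: add_edge(D, B). Edges now: 3
Op 4: add_edge(E, C). Edges now: 4
Compute levels (Kahn BFS):
  sources (in-degree 0): A, E
  process A: level=0
    A->D: in-degree(D)=0, level(D)=1, enqueue
  process E: level=0
    E->C: in-degree(C)=1, level(C)>=1
  process D: level=1
    D->B: in-degree(B)=0, level(B)=2, enqueue
    D->C: in-degree(C)=0, level(C)=2, enqueue
  process B: level=2
  process C: level=2
All levels: A:0, B:2, C:2, D:1, E:0
max level = 2

Answer: 2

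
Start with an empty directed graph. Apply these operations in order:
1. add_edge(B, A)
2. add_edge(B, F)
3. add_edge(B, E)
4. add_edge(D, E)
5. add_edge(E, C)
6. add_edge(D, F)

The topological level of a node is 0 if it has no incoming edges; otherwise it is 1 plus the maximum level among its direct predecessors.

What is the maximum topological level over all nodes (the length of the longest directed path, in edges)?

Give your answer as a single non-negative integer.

Op 1: add_edge(B, A). Edges now: 1
Op 2: add_edge(B, F). Edges now: 2
Op 3: add_edge(B, E). Edges now: 3
Op 4: add_edge(D, E). Edges now: 4
Op 5: add_edge(E, C). Edges now: 5
Op 6: add_edge(D, F). Edges now: 6
Compute levels (Kahn BFS):
  sources (in-degree 0): B, D
  process B: level=0
    B->A: in-degree(A)=0, level(A)=1, enqueue
    B->E: in-degree(E)=1, level(E)>=1
    B->F: in-degree(F)=1, level(F)>=1
  process D: level=0
    D->E: in-degree(E)=0, level(E)=1, enqueue
    D->F: in-degree(F)=0, level(F)=1, enqueue
  process A: level=1
  process E: level=1
    E->C: in-degree(C)=0, level(C)=2, enqueue
  process F: level=1
  process C: level=2
All levels: A:1, B:0, C:2, D:0, E:1, F:1
max level = 2

Answer: 2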